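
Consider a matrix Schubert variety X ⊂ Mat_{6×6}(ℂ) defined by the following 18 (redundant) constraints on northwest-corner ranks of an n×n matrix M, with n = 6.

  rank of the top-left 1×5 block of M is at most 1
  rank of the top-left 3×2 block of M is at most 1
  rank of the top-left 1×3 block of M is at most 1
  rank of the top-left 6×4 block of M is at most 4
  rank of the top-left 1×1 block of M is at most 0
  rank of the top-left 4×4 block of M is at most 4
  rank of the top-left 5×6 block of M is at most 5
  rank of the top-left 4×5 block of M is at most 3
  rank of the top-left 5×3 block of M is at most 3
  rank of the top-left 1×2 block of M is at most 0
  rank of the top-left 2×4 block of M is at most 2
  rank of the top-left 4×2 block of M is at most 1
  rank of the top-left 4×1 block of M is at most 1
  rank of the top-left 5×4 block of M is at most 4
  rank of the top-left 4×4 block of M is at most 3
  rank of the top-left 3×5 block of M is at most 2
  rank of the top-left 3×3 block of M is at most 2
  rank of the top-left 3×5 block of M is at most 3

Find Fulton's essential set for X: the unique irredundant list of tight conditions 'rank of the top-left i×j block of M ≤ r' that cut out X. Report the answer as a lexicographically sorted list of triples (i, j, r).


Propagating the 18 rank bounds to every northwest block:

  i=1: 0 | 0 | 1 | 1 | 1 | 1
  i=2: 1 | 1 | 2 | 2 | 2 | 2
  i=3: 1 | 1 | 2 | 2 | 2 | 3
  i=4: 1 | 1 | 2 | 3 | 3 | 4
  i=5: 1 | 2 | 3 | 4 | 4 | 5
  i=6: 1 | 2 | 3 | 4 | 5 | 6

reading off 1-entries of Δ²R: w = (3, 1, 6, 4, 2, 5).

|D(w)|=6, |Ess(w)|=3:

[(1, 2, 0), (3, 5, 2), (4, 2, 1)]


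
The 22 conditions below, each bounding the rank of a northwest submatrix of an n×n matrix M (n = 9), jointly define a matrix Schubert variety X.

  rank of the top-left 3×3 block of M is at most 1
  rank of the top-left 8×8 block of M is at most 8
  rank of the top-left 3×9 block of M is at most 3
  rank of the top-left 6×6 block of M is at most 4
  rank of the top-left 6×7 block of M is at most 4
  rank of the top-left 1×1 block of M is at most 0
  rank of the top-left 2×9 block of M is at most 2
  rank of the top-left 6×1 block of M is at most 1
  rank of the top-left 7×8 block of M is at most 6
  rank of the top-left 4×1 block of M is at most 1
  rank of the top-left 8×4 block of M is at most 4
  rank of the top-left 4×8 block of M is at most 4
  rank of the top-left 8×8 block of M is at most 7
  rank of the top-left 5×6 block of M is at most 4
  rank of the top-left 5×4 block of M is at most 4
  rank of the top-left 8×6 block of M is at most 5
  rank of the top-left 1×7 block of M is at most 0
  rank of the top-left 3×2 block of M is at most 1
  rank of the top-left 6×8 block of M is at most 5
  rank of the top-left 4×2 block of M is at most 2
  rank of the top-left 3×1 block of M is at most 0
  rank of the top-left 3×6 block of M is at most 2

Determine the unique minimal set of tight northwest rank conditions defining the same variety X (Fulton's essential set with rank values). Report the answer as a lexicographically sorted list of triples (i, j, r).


Propagating the 22 rank bounds to every northwest block:

  R[1]: 0  0  0  0  0  0  0  1  1
  R[2]: 0  1  1  1  1  1  1  2  2
  R[3]: 0  1  1  2  2  2  2  3  3
  R[4]: 1  2  2  3  3  3  3  4  4
  R[5]: 1  2  3  4  4  4  4  5  5
  R[6]: 1  2  3  4  4  4  4  5  6
  R[7]: 1  2  3  4  5  5  5  6  7
  R[8]: 1  2  3  4  5  5  6  7  8
  R[9]: 1  2  3  4  5  6  7  8  9

the unique w with this rank table is (8, 2, 4, 1, 3, 9, 5, 7, 6).

Rothe diagram D(w) (14 cells), 5 SE-corners (essential conditions):

[(1, 7, 0), (3, 1, 0), (3, 3, 1), (6, 7, 4), (8, 6, 5)]


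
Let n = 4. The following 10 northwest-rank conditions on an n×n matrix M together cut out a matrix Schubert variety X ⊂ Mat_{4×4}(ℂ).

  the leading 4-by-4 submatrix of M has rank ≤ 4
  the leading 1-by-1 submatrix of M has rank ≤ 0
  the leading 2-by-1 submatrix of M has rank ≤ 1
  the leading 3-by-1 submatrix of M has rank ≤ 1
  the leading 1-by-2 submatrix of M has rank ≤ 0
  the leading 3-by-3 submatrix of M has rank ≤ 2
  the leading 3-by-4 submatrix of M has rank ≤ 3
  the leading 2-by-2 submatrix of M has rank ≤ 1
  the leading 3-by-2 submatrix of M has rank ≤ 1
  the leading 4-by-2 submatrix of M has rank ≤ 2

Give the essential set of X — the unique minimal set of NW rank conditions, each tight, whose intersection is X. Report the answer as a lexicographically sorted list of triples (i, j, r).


Reconstructing r_w from the 10 given conditions:

  R[1]: 0 0 1 1
  R[2]: 1 1 2 2
  R[3]: 1 1 2 3
  R[4]: 1 2 3 4

so w = (3, 1, 4, 2).

Rothe diagram D(w) (3 cells), 2 SE-corners (essential conditions):

[(1, 2, 0), (3, 2, 1)]


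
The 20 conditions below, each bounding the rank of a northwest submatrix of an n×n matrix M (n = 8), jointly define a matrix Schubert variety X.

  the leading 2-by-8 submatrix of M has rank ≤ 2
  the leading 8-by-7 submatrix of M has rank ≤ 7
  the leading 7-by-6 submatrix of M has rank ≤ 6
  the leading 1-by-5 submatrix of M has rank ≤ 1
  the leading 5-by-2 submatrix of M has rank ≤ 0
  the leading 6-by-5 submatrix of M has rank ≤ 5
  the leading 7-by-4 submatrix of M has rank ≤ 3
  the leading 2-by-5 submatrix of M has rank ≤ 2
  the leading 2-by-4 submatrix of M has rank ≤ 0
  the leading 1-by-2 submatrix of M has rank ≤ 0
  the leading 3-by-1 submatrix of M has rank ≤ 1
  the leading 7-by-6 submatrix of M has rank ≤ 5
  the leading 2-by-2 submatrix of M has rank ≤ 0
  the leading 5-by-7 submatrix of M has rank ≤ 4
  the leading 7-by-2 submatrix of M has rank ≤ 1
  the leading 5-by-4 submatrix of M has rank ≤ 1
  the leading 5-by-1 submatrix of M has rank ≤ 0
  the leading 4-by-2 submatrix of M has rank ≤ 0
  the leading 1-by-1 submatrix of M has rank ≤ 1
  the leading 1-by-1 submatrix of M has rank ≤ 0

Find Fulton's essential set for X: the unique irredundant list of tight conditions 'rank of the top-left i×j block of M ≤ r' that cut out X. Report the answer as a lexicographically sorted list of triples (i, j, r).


Reconstructing r_w from the 20 given conditions:

  row 1: 0 | 0 | 0 | 0 | 1 | 1 | 1 | 1
  row 2: 0 | 0 | 0 | 0 | 1 | 2 | 2 | 2
  row 3: 0 | 0 | 1 | 1 | 2 | 3 | 3 | 3
  row 4: 0 | 0 | 1 | 1 | 2 | 3 | 4 | 4
  row 5: 0 | 0 | 1 | 1 | 2 | 3 | 4 | 5
  row 6: 1 | 1 | 2 | 2 | 3 | 4 | 5 | 6
  row 7: 1 | 1 | 2 | 3 | 4 | 5 | 6 | 7
  row 8: 1 | 2 | 3 | 4 | 5 | 6 | 7 | 8

giving w = (5, 6, 3, 7, 8, 1, 4, 2) via Δ²R.

ℓ(w)=17; the 4 essential cells (i,j,r):

[(2, 4, 0), (5, 2, 0), (5, 4, 1), (7, 2, 1)]


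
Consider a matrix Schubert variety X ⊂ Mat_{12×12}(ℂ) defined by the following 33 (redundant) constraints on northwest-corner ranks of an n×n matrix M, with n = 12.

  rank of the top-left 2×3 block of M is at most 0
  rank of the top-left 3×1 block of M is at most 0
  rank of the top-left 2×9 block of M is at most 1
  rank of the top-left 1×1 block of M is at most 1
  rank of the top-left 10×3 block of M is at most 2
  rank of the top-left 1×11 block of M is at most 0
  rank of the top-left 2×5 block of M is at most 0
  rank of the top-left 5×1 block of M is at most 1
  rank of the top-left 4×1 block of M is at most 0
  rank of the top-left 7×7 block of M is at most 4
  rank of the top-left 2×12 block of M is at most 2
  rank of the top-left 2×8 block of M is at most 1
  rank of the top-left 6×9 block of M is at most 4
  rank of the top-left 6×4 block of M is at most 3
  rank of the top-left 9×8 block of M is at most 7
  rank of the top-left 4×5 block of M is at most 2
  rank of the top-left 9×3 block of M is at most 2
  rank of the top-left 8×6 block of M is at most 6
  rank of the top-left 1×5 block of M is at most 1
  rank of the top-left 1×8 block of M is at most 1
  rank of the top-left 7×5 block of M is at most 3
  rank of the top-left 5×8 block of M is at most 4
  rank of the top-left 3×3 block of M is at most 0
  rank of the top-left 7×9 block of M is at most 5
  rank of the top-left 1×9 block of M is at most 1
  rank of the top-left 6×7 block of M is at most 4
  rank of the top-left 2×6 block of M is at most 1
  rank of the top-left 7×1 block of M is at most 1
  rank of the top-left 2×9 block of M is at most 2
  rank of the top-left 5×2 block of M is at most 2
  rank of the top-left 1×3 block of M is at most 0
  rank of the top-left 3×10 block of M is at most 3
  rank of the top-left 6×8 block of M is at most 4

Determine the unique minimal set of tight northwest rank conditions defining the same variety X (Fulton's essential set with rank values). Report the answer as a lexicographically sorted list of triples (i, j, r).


Reconstructing r_w from the 33 given conditions:

  R[1]: 0 | 0 | 0 | 0 | 0 | 0 | 0 | 0 | 0 | 0 | 0 | 1
  R[2]: 0 | 0 | 0 | 0 | 0 | 1 | 1 | 1 | 1 | 1 | 1 | 2
  R[3]: 0 | 0 | 0 | 1 | 1 | 2 | 2 | 2 | 2 | 2 | 2 | 3
  R[4]: 0 | 1 | 1 | 2 | 2 | 3 | 3 | 3 | 3 | 3 | 3 | 4
  R[5]: 1 | 2 | 2 | 3 | 3 | 4 | 4 | 4 | 4 | 4 | 4 | 5
  R[6]: 1 | 2 | 2 | 3 | 3 | 4 | 4 | 4 | 4 | 5 | 5 | 6
  R[7]: 1 | 2 | 2 | 3 | 3 | 4 | 4 | 5 | 5 | 6 | 6 | 7
  R[8]: 1 | 2 | 2 | 3 | 4 | 5 | 5 | 6 | 6 | 7 | 7 | 8
  R[9]: 1 | 2 | 2 | 3 | 4 | 5 | 6 | 7 | 7 | 8 | 8 | 9
  R[10]: 1 | 2 | 2 | 3 | 4 | 5 | 6 | 7 | 8 | 9 | 9 | 10
  R[11]: 1 | 2 | 3 | 4 | 5 | 6 | 7 | 8 | 9 | 10 | 10 | 11
  R[12]: 1 | 2 | 3 | 4 | 5 | 6 | 7 | 8 | 9 | 10 | 11 | 12

reading off 1-entries of Δ²R: w = (12, 6, 4, 2, 1, 10, 8, 5, 7, 9, 3, 11).

|D(w)|=31, |Ess(w)|=8:

[(1, 11, 0), (2, 5, 0), (3, 3, 0), (4, 1, 0), (6, 9, 4), (7, 5, 3), (7, 7, 4), (10, 3, 2)]


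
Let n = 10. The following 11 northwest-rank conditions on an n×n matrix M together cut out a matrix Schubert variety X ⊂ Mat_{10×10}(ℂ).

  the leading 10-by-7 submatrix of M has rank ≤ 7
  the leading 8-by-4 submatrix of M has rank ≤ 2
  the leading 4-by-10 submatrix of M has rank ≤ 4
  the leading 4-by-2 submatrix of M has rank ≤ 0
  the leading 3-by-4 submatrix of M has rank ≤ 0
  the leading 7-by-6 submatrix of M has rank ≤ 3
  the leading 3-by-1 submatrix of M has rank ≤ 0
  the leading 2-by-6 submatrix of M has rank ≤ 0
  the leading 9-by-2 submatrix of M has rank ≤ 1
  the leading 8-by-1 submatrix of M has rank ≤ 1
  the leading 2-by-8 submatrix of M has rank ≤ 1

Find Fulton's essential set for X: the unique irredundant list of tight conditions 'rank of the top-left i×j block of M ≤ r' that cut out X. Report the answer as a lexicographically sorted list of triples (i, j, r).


The tightest implied rank at each (i,j), from the 11 conditions:

  row 1: 0, 0, 0, 0, 0, 0, 1, 1, 1, 1
  row 2: 0, 0, 0, 0, 0, 0, 1, 1, 2, 2
  row 3: 0, 0, 0, 0, 1, 1, 2, 2, 3, 3
  row 4: 0, 0, 1, 1, 2, 2, 3, 3, 4, 4
  row 5: 1, 1, 2, 2, 3, 3, 4, 4, 5, 5
  row 6: 1, 1, 2, 2, 3, 3, 4, 5, 6, 6
  row 7: 1, 1, 2, 2, 3, 3, 4, 5, 6, 7
  row 8: 1, 1, 2, 2, 3, 4, 5, 6, 7, 8
  row 9: 1, 1, 2, 3, 4, 5, 6, 7, 8, 9
  row 10: 1, 2, 3, 4, 5, 6, 7, 8, 9, 10

hence w(1..10) = (7, 9, 5, 3, 1, 8, 10, 6, 4, 2).

7 SE-corners of the 28-cell Rothe diagram give Ess(w):

[(2, 6, 0), (2, 8, 1), (3, 4, 0), (4, 2, 0), (7, 6, 3), (8, 4, 2), (9, 2, 1)]


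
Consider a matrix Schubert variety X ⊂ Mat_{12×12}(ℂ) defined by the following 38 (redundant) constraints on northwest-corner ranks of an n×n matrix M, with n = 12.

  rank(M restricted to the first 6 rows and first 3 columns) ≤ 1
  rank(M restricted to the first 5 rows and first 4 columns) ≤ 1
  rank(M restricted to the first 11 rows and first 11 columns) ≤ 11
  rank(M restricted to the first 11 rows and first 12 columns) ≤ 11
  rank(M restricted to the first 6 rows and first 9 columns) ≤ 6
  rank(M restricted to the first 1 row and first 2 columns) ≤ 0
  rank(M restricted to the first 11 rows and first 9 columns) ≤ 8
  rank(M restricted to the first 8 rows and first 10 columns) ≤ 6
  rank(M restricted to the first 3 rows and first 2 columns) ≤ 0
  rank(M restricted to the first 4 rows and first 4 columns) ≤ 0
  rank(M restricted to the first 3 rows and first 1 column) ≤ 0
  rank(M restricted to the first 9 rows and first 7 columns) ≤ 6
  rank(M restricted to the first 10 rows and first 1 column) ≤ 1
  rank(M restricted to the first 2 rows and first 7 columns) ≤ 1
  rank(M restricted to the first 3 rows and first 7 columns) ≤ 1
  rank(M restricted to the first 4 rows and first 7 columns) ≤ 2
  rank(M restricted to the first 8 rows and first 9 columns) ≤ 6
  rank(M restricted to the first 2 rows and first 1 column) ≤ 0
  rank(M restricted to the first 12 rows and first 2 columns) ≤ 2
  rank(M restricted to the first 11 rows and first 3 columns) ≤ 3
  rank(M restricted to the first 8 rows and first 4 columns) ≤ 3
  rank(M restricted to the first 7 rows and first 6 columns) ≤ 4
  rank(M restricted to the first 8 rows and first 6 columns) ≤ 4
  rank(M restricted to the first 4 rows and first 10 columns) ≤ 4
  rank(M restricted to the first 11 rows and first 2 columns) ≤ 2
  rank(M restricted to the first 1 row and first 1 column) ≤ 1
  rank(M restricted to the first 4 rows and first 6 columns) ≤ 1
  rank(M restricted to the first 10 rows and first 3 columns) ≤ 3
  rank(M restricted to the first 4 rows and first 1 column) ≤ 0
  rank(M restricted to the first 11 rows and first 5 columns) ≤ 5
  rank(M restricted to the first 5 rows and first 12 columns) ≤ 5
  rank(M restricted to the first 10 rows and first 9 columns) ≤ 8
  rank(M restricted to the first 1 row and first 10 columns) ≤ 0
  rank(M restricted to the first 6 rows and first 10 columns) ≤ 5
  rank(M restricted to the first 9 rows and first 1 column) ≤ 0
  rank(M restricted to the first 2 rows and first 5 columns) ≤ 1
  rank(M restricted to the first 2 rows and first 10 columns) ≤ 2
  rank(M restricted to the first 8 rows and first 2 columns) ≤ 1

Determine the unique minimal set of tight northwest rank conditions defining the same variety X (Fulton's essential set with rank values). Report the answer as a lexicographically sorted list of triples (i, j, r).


Computing R[i][j] = min implied NW-rank bound (n=12, 38 conditions):

  0  0  0  0  0  0  0  0  0  0  1  1
  0  0  0  0  1  1  1  1  1  1  2  2
  0  0  0  0  1  1  1  2  2  2  3  3
  0  0  0  0  1  1  2  3  3  3  4  4
  0  1  1  1  2  2  3  4  4  4  5  5
  0  1  1  2  3  3  4  5  5  5  6  6
  0  1  2  3  4  4  5  6  6  6  7  7
  0  1  2  3  4  4  5  6  6  6  7  8
  0  1  2  3  4  5  6  7  7  7  8  9
  1  2  3  4  5  6  7  8  8  8  9  10
  1  2  3  4  5  6  7  8  8  9  10  11
  1  2  3  4  5  6  7  8  9  10  11  12

reading off 1-entries of Δ²R: w = (11, 5, 8, 7, 2, 4, 3, 12, 6, 1, 10, 9).

D(w) has 35 cells with 9 SE-corners; essential set:

[(1, 10, 0), (3, 7, 1), (4, 4, 0), (4, 6, 1), (6, 3, 1), (8, 6, 4), (8, 10, 6), (9, 1, 0), (11, 9, 8)]


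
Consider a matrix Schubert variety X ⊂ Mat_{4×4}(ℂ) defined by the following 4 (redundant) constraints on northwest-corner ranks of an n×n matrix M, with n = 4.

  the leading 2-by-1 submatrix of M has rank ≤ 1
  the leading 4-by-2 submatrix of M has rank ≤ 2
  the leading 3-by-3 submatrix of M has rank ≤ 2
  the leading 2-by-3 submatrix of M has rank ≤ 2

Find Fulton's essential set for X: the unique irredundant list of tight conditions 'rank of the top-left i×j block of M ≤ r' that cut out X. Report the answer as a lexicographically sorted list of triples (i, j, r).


Rank table r_w(4×4) implied by the 4 constraints:

  1, 1, 1, 1
  1, 2, 2, 2
  1, 2, 2, 3
  1, 2, 3, 4

the unique w with this rank table is (1, 2, 4, 3).

1 SE-corner of the 1-cell Rothe diagram gives Ess(w):

[(3, 3, 2)]


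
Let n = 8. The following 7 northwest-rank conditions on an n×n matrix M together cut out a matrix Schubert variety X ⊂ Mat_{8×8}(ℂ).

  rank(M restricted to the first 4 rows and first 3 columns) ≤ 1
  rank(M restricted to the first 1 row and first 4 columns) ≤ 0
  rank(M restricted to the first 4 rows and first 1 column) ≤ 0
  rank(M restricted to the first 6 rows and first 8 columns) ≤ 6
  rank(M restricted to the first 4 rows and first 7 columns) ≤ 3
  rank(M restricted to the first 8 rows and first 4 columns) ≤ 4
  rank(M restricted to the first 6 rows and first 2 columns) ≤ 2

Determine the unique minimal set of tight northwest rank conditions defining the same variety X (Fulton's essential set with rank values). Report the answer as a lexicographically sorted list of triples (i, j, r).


Computing R[i][j] = min implied NW-rank bound (n=8, 7 conditions):

  row 1: 0  0  0  0  1  1  1  1
  row 2: 0  1  1  1  2  2  2  2
  row 3: 0  1  1  2  3  3  3  3
  row 4: 0  1  1  2  3  3  3  4
  row 5: 1  2  2  3  4  4  4  5
  row 6: 1  2  3  4  5  5  5  6
  row 7: 1  2  3  4  5  6  6  7
  row 8: 1  2  3  4  5  6  7  8

the unique w with this rank table is (5, 2, 4, 8, 1, 3, 6, 7).

ℓ(w)=11; the 4 essential cells (i,j,r):

[(1, 4, 0), (4, 1, 0), (4, 3, 1), (4, 7, 3)]


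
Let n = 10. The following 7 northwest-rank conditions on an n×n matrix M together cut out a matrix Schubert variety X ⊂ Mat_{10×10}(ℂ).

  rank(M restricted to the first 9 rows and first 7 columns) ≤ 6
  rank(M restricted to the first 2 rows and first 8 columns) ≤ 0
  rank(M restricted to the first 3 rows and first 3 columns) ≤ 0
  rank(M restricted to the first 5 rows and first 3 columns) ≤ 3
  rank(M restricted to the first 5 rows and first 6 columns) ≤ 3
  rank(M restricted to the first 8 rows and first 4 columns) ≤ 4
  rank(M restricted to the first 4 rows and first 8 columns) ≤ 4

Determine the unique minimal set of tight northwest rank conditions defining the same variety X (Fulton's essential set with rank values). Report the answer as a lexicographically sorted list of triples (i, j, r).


Propagating the 7 rank bounds to every northwest block:

  R[1]: 0 0 0 0 0 0 0 0 1 1
  R[2]: 0 0 0 0 0 0 0 0 1 2
  R[3]: 0 0 0 1 1 1 1 1 2 3
  R[4]: 1 1 1 2 2 2 2 2 3 4
  R[5]: 1 2 2 3 3 3 3 3 4 5
  R[6]: 1 2 3 4 4 4 4 4 5 6
  R[7]: 1 2 3 4 5 5 5 5 6 7
  R[8]: 1 2 3 4 5 6 6 6 7 8
  R[9]: 1 2 3 4 5 6 6 7 8 9
  R[10]: 1 2 3 4 5 6 7 8 9 10

second differences of R give the permutation w = (9, 10, 4, 1, 2, 3, 5, 6, 8, 7).

ℓ(w)=20; the 3 essential cells (i,j,r):

[(2, 8, 0), (3, 3, 0), (9, 7, 6)]


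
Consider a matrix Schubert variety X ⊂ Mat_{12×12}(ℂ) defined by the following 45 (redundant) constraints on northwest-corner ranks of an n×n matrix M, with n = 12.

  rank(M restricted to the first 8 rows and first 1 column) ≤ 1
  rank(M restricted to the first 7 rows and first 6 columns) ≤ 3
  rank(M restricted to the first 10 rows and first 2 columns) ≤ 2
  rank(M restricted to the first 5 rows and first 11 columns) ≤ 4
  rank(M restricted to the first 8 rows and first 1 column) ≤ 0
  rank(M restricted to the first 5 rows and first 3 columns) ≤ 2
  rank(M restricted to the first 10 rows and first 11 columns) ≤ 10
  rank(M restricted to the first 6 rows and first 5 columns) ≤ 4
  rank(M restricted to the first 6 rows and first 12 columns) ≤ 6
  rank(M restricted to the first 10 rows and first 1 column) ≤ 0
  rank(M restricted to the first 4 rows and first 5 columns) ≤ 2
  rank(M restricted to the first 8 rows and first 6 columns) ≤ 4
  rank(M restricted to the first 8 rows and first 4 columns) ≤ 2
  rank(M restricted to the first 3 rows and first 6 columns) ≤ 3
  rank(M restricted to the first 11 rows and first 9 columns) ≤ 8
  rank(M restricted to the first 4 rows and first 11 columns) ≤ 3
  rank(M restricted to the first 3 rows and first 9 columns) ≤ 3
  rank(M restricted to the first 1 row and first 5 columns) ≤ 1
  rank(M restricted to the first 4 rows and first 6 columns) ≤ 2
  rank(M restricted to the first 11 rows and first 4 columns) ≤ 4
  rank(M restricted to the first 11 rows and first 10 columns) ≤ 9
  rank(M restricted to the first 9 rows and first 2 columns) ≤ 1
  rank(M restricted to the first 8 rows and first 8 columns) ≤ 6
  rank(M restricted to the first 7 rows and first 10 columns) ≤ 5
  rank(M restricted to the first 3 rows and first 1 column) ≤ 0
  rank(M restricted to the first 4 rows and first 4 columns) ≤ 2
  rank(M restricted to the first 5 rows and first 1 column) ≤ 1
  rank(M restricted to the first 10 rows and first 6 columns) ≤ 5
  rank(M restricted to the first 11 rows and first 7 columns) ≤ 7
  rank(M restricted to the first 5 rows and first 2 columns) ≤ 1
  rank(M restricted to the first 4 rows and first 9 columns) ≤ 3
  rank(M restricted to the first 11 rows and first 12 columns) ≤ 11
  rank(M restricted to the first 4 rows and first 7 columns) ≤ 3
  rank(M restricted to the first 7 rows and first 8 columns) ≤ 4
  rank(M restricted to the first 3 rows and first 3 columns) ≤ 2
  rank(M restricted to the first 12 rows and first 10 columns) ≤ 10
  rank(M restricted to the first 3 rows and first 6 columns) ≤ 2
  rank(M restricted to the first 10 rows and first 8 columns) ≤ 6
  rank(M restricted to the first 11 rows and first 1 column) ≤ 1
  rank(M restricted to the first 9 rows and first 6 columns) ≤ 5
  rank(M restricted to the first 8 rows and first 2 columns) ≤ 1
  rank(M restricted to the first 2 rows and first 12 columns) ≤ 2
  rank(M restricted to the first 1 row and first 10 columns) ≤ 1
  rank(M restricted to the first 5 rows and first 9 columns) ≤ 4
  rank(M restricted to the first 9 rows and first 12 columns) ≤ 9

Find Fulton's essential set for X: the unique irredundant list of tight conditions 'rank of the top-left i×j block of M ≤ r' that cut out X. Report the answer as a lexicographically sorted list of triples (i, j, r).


Recovering R(i,j) via the rank-extension bound from the 45 conditions:

  row 1: 0 | 1 | 1 | 1 | 1 | 1 | 1 | 1 | 1 | 1 | 1 | 1
  row 2: 0 | 1 | 2 | 2 | 2 | 2 | 2 | 2 | 2 | 2 | 2 | 2
  row 3: 0 | 1 | 2 | 2 | 2 | 2 | 3 | 3 | 3 | 3 | 3 | 3
  row 4: 0 | 1 | 2 | 2 | 2 | 2 | 3 | 3 | 3 | 3 | 3 | 4
  row 5: 0 | 1 | 2 | 2 | 3 | 3 | 4 | 4 | 4 | 4 | 4 | 5
  row 6: 0 | 1 | 2 | 2 | 3 | 3 | 4 | 4 | 5 | 5 | 5 | 6
  row 7: 0 | 1 | 2 | 2 | 3 | 3 | 4 | 4 | 5 | 5 | 6 | 7
  row 8: 0 | 1 | 2 | 2 | 3 | 4 | 5 | 5 | 6 | 6 | 7 | 8
  row 9: 0 | 1 | 2 | 3 | 4 | 5 | 6 | 6 | 7 | 7 | 8 | 9
  row 10: 0 | 1 | 2 | 3 | 4 | 5 | 6 | 6 | 7 | 8 | 9 | 10
  row 11: 1 | 2 | 3 | 4 | 5 | 6 | 7 | 7 | 8 | 9 | 10 | 11
  row 12: 1 | 2 | 3 | 4 | 5 | 6 | 7 | 8 | 9 | 10 | 11 | 12

so w = (2, 3, 7, 12, 5, 9, 11, 6, 4, 10, 1, 8).

|D(w)|=30, |Ess(w)|=8:

[(4, 6, 2), (4, 11, 3), (7, 6, 3), (7, 8, 4), (7, 10, 5), (8, 4, 2), (10, 1, 0), (10, 8, 6)]


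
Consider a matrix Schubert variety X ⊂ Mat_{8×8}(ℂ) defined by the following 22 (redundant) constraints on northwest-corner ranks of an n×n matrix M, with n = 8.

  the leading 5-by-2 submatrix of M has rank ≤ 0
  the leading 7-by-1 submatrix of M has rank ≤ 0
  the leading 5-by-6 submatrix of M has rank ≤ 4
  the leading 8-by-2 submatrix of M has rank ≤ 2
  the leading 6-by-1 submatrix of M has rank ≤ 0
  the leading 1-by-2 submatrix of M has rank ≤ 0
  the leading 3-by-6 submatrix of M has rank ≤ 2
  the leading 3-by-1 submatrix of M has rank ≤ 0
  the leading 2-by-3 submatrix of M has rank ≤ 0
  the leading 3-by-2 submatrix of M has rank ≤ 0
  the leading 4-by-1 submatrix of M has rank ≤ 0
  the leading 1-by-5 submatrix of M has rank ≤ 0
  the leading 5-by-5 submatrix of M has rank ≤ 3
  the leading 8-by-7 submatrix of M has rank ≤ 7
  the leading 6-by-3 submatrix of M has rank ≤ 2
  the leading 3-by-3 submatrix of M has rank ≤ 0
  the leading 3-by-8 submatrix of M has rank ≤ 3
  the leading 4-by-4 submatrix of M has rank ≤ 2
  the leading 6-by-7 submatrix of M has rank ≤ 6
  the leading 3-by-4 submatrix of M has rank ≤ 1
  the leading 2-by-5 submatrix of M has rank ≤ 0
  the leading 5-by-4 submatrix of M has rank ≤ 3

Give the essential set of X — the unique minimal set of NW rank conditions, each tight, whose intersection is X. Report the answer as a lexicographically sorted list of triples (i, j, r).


Propagating the 22 rank bounds to every northwest block:

  0 | 0 | 0 | 0 | 0 | 1 | 1 | 1
  0 | 0 | 0 | 0 | 0 | 1 | 2 | 2
  0 | 0 | 0 | 1 | 1 | 2 | 3 | 3
  0 | 0 | 1 | 2 | 2 | 3 | 4 | 4
  0 | 0 | 1 | 2 | 3 | 4 | 5 | 5
  0 | 1 | 2 | 3 | 4 | 5 | 6 | 6
  0 | 1 | 2 | 3 | 4 | 5 | 6 | 7
  1 | 2 | 3 | 4 | 5 | 6 | 7 | 8

hence w(1..8) = (6, 7, 4, 3, 5, 2, 8, 1).

|D(w)|=19, |Ess(w)|=4:

[(2, 5, 0), (3, 3, 0), (5, 2, 0), (7, 1, 0)]


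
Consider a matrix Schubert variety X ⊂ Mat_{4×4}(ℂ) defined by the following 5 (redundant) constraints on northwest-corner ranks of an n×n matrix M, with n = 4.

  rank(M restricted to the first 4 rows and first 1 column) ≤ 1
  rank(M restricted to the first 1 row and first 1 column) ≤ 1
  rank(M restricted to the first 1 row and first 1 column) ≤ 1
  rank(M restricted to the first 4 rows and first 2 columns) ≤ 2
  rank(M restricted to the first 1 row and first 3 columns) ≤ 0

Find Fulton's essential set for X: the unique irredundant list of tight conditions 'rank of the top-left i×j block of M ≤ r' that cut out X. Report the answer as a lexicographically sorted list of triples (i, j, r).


Rank table r_w(4×4) implied by the 5 constraints:

  row 1: 0  0  0  1
  row 2: 1  1  1  2
  row 3: 1  2  2  3
  row 4: 1  2  3  4

hence w(1..4) = (4, 1, 2, 3).

D(w) has 3 cells with 1 SE-corner; essential set:

[(1, 3, 0)]


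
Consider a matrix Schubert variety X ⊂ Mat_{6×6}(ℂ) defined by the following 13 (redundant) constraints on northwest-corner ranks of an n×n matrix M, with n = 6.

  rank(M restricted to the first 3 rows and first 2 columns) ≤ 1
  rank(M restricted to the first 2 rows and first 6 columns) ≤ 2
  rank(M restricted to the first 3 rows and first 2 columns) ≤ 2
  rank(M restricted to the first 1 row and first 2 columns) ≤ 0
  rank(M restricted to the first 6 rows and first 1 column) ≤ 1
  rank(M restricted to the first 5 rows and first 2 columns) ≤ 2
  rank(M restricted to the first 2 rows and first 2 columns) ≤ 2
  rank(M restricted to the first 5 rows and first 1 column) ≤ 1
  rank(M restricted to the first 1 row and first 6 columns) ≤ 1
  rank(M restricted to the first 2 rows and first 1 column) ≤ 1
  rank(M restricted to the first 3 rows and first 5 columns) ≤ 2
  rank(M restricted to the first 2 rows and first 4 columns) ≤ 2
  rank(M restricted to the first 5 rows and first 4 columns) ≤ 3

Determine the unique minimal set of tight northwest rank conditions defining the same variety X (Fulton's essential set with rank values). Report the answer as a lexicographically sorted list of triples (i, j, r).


The tightest implied rank at each (i,j), from the 13 conditions:

  row 1: 0 0 1 1 1 1
  row 2: 1 1 2 2 2 2
  row 3: 1 1 2 2 2 3
  row 4: 1 2 3 3 3 4
  row 5: 1 2 3 3 4 5
  row 6: 1 2 3 4 5 6

reading off 1-entries of Δ²R: w = (3, 1, 6, 2, 5, 4).

Fulton essential set (4 of the 6 Rothe cells):

[(1, 2, 0), (3, 2, 1), (3, 5, 2), (5, 4, 3)]


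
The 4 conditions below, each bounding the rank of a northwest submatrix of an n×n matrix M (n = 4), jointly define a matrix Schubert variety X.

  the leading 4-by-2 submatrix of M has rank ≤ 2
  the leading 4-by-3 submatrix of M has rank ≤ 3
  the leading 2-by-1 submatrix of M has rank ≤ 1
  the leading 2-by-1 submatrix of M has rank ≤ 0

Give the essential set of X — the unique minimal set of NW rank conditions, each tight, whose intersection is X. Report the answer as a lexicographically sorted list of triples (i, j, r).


The tightest implied rank at each (i,j), from the 4 conditions:

  R[1]: 0 | 1 | 1 | 1
  R[2]: 0 | 1 | 2 | 2
  R[3]: 1 | 2 | 3 | 3
  R[4]: 1 | 2 | 3 | 4

hence w(1..4) = (2, 3, 1, 4).

Rothe diagram D(w) (2 cells), 1 SE-corner (essential condition):

[(2, 1, 0)]


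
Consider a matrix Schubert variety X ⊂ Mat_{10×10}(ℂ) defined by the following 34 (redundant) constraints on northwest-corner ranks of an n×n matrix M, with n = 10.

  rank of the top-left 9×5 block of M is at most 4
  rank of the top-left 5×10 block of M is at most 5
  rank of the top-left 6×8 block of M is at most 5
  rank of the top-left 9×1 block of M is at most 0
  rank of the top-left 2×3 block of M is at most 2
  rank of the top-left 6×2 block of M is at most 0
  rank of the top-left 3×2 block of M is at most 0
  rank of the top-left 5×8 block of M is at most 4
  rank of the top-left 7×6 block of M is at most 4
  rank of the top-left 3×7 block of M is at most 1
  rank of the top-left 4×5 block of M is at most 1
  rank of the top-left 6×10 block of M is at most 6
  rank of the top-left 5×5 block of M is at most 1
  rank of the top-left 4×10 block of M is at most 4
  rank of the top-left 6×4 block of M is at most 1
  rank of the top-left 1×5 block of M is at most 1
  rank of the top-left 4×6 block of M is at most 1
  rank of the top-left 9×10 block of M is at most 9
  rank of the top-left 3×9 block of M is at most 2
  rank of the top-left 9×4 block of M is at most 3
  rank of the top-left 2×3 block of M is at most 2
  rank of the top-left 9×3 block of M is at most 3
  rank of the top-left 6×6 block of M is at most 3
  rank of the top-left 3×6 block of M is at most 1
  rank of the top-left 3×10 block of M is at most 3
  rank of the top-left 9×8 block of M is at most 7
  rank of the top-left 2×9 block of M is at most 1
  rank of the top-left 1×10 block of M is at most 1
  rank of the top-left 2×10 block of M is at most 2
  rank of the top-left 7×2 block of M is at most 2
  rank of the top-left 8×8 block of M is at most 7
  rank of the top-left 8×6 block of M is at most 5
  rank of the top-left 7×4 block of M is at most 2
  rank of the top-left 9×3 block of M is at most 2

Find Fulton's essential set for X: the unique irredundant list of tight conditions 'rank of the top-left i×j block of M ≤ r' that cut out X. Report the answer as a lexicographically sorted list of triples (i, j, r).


Rank table r_w(10×10) implied by the 34 constraints:

  i=1: 0, 0, 1, 1, 1, 1, 1, 1, 1, 1
  i=2: 0, 0, 1, 1, 1, 1, 1, 1, 1, 2
  i=3: 0, 0, 1, 1, 1, 1, 1, 2, 2, 3
  i=4: 0, 0, 1, 1, 1, 1, 2, 3, 3, 4
  i=5: 0, 0, 1, 1, 1, 2, 3, 4, 4, 5
  i=6: 0, 0, 1, 1, 2, 3, 4, 5, 5, 6
  i=7: 0, 1, 2, 2, 3, 4, 5, 6, 6, 7
  i=8: 0, 1, 2, 3, 4, 5, 6, 7, 7, 8
  i=9: 0, 1, 2, 3, 4, 5, 6, 7, 8, 9
  i=10: 1, 2, 3, 4, 5, 6, 7, 8, 9, 10

so w = (3, 10, 8, 7, 6, 5, 2, 4, 9, 1).

Fulton essential set (7 of the 31 Rothe cells):

[(2, 9, 1), (3, 7, 1), (4, 6, 1), (5, 5, 1), (6, 2, 0), (6, 4, 1), (9, 1, 0)]


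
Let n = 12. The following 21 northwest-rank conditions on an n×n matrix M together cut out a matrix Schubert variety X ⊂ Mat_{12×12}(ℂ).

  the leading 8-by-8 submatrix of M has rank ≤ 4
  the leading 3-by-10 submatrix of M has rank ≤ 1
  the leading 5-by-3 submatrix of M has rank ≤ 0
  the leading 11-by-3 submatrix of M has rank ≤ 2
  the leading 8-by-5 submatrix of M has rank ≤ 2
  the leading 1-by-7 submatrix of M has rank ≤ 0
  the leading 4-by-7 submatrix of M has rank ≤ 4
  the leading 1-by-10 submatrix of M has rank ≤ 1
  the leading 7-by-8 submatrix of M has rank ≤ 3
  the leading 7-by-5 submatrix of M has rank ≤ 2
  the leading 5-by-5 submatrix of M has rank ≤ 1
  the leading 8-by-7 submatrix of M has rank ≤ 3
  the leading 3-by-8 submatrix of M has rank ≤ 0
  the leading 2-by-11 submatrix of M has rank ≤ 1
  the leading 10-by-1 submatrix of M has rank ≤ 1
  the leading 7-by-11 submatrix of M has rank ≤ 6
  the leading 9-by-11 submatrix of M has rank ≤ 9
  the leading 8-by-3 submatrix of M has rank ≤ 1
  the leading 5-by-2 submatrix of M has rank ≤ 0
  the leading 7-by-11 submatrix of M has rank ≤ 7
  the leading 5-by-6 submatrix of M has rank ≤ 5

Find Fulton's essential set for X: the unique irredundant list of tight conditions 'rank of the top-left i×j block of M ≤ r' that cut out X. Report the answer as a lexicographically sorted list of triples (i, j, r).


The tightest implied rank at each (i,j), from the 21 conditions:

  i=1: 0 | 0 | 0 | 0 | 0 | 0 | 0 | 0 | 1 | 1 | 1 | 1
  i=2: 0 | 0 | 0 | 0 | 0 | 0 | 0 | 0 | 1 | 1 | 1 | 2
  i=3: 0 | 0 | 0 | 0 | 0 | 0 | 0 | 0 | 1 | 1 | 2 | 3
  i=4: 0 | 0 | 0 | 1 | 1 | 1 | 1 | 1 | 2 | 2 | 3 | 4
  i=5: 0 | 0 | 0 | 1 | 1 | 2 | 2 | 2 | 3 | 3 | 4 | 5
  i=6: 1 | 1 | 1 | 2 | 2 | 3 | 3 | 3 | 4 | 4 | 5 | 6
  i=7: 1 | 1 | 1 | 2 | 2 | 3 | 3 | 3 | 4 | 5 | 6 | 7
  i=8: 1 | 1 | 1 | 2 | 2 | 3 | 3 | 4 | 5 | 6 | 7 | 8
  i=9: 1 | 2 | 2 | 3 | 3 | 4 | 4 | 5 | 6 | 7 | 8 | 9
  i=10: 1 | 2 | 2 | 3 | 4 | 5 | 5 | 6 | 7 | 8 | 9 | 10
  i=11: 1 | 2 | 2 | 3 | 4 | 5 | 6 | 7 | 8 | 9 | 10 | 11
  i=12: 1 | 2 | 3 | 4 | 5 | 6 | 7 | 8 | 9 | 10 | 11 | 12

second differences of R give the permutation w = (9, 12, 11, 4, 6, 1, 10, 8, 2, 5, 7, 3).

Rothe diagram D(w) (45 cells), 10 SE-corners (essential conditions):

[(2, 11, 1), (3, 8, 0), (3, 10, 1), (5, 3, 0), (5, 5, 1), (7, 8, 3), (8, 3, 1), (8, 5, 2), (8, 7, 3), (11, 3, 2)]


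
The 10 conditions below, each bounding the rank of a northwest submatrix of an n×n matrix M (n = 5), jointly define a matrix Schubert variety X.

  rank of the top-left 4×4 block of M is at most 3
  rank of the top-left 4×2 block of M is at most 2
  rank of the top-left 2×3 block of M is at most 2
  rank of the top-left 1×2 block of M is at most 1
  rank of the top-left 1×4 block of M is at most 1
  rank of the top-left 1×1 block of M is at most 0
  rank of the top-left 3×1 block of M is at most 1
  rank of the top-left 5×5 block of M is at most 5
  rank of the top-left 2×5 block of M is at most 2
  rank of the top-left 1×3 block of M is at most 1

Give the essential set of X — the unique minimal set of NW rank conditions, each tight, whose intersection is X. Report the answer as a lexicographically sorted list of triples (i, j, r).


Rank table r_w(5×5) implied by the 10 constraints:

  0, 1, 1, 1, 1
  1, 2, 2, 2, 2
  1, 2, 3, 3, 3
  1, 2, 3, 3, 4
  1, 2, 3, 4, 5

hence w(1..5) = (2, 1, 3, 5, 4).

2 SE-corners of the 2-cell Rothe diagram give Ess(w):

[(1, 1, 0), (4, 4, 3)]


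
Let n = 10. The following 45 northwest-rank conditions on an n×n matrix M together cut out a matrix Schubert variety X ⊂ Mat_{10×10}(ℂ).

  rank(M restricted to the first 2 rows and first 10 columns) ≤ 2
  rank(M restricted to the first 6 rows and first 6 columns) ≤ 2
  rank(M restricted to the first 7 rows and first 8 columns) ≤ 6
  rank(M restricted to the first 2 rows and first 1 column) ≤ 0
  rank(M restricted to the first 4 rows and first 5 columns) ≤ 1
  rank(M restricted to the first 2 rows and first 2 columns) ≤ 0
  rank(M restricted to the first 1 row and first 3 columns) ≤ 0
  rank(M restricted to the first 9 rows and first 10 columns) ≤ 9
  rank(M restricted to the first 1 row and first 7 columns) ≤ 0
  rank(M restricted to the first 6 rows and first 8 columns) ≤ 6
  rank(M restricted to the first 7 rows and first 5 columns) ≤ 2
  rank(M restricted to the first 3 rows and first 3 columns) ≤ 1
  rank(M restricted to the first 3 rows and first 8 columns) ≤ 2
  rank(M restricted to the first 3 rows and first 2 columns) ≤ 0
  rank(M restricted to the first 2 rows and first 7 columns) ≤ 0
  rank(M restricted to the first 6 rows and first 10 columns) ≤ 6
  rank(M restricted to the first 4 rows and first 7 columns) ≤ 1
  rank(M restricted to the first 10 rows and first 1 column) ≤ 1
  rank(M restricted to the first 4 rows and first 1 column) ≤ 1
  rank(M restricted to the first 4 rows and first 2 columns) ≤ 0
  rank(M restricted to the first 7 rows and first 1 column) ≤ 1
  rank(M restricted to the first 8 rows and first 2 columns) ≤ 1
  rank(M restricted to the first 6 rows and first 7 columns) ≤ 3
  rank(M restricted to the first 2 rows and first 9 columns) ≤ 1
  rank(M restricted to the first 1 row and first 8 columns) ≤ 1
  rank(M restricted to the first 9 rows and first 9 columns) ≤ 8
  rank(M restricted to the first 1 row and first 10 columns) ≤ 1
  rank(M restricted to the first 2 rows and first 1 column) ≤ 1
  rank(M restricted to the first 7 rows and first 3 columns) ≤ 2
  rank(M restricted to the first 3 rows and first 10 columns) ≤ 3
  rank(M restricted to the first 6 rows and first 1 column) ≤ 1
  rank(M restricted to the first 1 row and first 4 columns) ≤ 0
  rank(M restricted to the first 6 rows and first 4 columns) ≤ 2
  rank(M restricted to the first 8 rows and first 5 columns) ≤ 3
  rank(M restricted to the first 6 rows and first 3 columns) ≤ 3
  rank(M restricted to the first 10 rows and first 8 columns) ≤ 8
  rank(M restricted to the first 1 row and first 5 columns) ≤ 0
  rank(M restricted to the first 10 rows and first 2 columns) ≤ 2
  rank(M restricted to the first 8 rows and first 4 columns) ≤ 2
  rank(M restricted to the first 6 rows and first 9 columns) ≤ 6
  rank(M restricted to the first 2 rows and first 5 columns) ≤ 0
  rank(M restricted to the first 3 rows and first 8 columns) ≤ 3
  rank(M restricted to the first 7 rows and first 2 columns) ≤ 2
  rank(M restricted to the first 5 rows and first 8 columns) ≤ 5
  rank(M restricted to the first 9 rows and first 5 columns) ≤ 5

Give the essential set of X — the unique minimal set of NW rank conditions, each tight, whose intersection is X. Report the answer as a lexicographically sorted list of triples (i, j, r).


The tightest implied rank at each (i,j), from the 45 conditions:

  0 | 0 | 0 | 0 | 0 | 0 | 0 | 1 | 1 | 1
  0 | 0 | 0 | 0 | 0 | 0 | 0 | 1 | 1 | 2
  0 | 0 | 1 | 1 | 1 | 1 | 1 | 2 | 2 | 3
  0 | 0 | 1 | 1 | 1 | 1 | 1 | 2 | 3 | 4
  1 | 1 | 2 | 2 | 2 | 2 | 2 | 3 | 4 | 5
  1 | 1 | 2 | 2 | 2 | 2 | 3 | 4 | 5 | 6
  1 | 1 | 2 | 2 | 2 | 3 | 4 | 5 | 6 | 7
  1 | 1 | 2 | 2 | 3 | 4 | 5 | 6 | 7 | 8
  1 | 2 | 3 | 3 | 4 | 5 | 6 | 7 | 8 | 9
  1 | 2 | 3 | 4 | 5 | 6 | 7 | 8 | 9 | 10

hence w(1..10) = (8, 10, 3, 9, 1, 7, 6, 5, 2, 4).

Fulton essential set (8 of the 32 Rothe cells):

[(2, 7, 0), (2, 9, 1), (4, 2, 0), (4, 7, 1), (6, 6, 2), (7, 5, 2), (8, 2, 1), (8, 4, 2)]


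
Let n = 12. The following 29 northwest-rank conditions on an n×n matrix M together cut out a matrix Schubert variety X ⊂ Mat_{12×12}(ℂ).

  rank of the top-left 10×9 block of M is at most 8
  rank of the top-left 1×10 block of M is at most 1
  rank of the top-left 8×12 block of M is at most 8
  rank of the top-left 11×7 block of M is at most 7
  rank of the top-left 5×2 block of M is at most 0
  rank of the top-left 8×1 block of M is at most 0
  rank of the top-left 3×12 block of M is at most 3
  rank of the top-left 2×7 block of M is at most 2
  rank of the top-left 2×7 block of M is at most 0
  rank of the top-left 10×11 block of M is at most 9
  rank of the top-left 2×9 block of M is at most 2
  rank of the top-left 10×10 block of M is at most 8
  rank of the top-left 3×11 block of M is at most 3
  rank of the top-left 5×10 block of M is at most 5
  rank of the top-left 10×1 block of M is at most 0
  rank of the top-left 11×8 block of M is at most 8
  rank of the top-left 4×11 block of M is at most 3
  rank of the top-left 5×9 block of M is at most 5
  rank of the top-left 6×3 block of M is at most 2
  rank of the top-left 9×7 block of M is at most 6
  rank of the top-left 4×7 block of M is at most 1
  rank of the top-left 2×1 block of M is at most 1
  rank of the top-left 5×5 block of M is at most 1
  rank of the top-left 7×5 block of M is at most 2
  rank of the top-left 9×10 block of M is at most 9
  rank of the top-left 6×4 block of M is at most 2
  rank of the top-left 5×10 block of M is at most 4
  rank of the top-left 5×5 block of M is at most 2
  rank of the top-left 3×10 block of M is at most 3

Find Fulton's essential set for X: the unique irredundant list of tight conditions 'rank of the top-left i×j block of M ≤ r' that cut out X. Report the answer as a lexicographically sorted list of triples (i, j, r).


The tightest implied rank at each (i,j), from the 29 conditions:

  0 0 0 0 0 0 0 1 1 1 1 1
  0 0 0 0 0 0 0 1 2 2 2 2
  0 0 1 1 1 1 1 2 3 3 3 3
  0 0 1 1 1 1 1 2 3 3 3 4
  0 0 1 1 1 2 2 3 4 4 4 5
  0 1 2 2 2 3 3 4 5 5 5 6
  0 1 2 2 2 3 4 5 6 6 6 7
  0 1 2 3 3 4 5 6 7 7 7 8
  0 1 2 3 4 5 6 7 8 8 8 9
  0 1 2 3 4 5 6 7 8 8 9 10
  1 2 3 4 5 6 7 8 9 9 10 11
  1 2 3 4 5 6 7 8 9 10 11 12

reading off 1-entries of Δ²R: w = (8, 9, 3, 12, 6, 2, 7, 4, 5, 11, 1, 10).

ℓ(w)=36; the 8 essential cells (i,j,r):

[(2, 7, 0), (4, 7, 1), (4, 11, 3), (5, 2, 0), (5, 5, 1), (7, 5, 2), (10, 1, 0), (10, 10, 8)]
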